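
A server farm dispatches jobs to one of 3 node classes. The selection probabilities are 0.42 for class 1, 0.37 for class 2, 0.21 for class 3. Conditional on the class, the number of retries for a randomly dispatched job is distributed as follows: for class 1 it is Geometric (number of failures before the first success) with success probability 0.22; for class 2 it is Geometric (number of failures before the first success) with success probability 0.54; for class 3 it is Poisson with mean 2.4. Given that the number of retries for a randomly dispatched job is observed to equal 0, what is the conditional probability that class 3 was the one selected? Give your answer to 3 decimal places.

Likelihoods P(X=0 | ·): 1: 0.22; 2: 0.54; 3: 0.090718.
Posterior ∝ prior × likelihood. Numerator for 3: 0.21·0.090718 = 0.0190508.
Normalizing constant: 0.42·0.22 + 0.37·0.54 + 0.21·0.090718 = 0.311251.
P(3 | observation) = 0.0190508 / 0.311251 = 0.0612071.

0.061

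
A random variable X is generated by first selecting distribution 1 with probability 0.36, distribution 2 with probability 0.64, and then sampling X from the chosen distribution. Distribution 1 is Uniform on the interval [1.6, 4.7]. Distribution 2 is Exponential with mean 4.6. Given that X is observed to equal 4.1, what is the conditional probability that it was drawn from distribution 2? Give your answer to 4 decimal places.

0.3295

Likelihoods f(4.1 | ·): 1: 0.322581; 2: 0.0891566.
Posterior ∝ prior × likelihood. Numerator for 2: 0.64·0.0891566 = 0.0570602.
Normalizing constant: 0.36·0.322581 + 0.64·0.0891566 = 0.173189.
P(2 | observation) = 0.0570602 / 0.173189 = 0.329468.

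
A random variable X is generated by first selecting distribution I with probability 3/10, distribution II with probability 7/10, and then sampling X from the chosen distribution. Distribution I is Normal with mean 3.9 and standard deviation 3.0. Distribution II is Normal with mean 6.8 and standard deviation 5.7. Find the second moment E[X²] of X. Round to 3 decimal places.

62.374

For each component E[X²] = Var + (mean)², giving I: 24.21; II: 78.73.
Overall E[X²] = 0.3·24.21 + 0.7·78.73 = 62.374.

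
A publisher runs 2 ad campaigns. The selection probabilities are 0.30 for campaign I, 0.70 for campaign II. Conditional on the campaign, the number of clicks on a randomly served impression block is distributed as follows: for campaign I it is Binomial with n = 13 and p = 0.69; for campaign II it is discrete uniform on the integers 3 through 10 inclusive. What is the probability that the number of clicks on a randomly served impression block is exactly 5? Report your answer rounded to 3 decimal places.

0.093

Conditional on each campaign, P(X = 5): I: 0.0171679; II: 0.125.
By total probability, P(X = 5) = 0.3·0.0171679 + 0.7·0.125 = 0.0926504.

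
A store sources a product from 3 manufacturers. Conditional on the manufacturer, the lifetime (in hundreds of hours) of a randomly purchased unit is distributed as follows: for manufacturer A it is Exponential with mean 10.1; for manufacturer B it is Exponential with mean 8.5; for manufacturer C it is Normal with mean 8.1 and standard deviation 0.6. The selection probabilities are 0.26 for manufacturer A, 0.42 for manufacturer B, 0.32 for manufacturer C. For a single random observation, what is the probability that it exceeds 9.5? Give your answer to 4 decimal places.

Conditional on each manufacturer, P(X > 9.5): A: 0.390396; B: 0.327048; C: 0.00981533.
By total probability, P(X > 9.5) = 0.26·0.390396 + 0.42·0.327048 + 0.32·0.00981533 = 0.242004.

0.2420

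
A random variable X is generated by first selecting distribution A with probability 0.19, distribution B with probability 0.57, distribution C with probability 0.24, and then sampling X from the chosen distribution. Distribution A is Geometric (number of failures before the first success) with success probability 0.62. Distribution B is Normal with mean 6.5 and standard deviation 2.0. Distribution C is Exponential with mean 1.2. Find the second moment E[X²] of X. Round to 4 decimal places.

For each component E[X²] = Var + (mean)², giving A: 1.3642; B: 46.25; C: 2.88.
Overall E[X²] = 0.19·1.3642 + 0.57·46.25 + 0.24·2.88 = 27.3129.

27.3129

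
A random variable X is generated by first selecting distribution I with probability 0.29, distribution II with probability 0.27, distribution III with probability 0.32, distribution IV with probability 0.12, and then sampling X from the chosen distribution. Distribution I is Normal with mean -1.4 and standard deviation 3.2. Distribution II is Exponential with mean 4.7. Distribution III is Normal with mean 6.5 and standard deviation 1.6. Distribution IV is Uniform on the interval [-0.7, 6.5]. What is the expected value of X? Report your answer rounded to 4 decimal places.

3.2910

Component means — I: -1.4; II: 4.7; III: 6.5; IV: 2.9.
E[X] = 0.29·-1.4 + 0.27·4.7 + 0.32·6.5 + 0.12·2.9 = 3.291.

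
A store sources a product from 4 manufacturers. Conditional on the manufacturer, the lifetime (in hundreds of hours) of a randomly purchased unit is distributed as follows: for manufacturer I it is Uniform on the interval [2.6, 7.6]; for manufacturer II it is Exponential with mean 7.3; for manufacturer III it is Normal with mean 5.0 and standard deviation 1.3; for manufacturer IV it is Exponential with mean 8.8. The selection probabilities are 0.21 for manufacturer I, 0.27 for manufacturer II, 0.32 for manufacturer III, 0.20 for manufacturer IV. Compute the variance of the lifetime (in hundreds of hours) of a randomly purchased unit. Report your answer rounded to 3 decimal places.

Per component, I: μ=5.1, E[X²]=28.0933; II: μ=7.3, E[X²]=106.58; III: μ=5, E[X²]=26.69; IV: μ=8.8, E[X²]=154.88.
E[X] = 0.21·5.1 + 0.27·7.3 + 0.32·5 + 0.2·8.8 = 6.402.
E[X²] = 0.21·28.0933 + 0.27·106.58 + 0.32·26.69 + 0.2·154.88 = 74.193.
Var(X) = E[X²] − (E[X])² = 74.193 − 40.9856 = 33.2074.

33.207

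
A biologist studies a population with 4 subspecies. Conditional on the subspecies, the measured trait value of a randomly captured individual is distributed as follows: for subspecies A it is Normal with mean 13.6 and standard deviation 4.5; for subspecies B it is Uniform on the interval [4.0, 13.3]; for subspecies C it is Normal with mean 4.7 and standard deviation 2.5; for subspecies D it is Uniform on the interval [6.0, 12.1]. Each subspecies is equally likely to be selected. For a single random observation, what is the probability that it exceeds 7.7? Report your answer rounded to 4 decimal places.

Conditional on each subspecies, P(X > 7.7): A: 0.90509; B: 0.602151; C: 0.11507; D: 0.721311.
By total probability, P(X > 7.7) = 0.25·0.90509 + 0.25·0.602151 + 0.25·0.11507 + 0.25·0.721311 = 0.585905.

0.5859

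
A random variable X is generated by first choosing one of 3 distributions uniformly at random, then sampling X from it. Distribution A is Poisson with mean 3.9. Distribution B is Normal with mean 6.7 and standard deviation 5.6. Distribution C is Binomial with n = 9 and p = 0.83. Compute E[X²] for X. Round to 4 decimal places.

For each component E[X²] = Var + (mean)², giving A: 19.11; B: 76.25; C: 57.0708.
Overall E[X²] = 0.333333·19.11 + 0.333333·76.25 + 0.333333·57.0708 = 50.8103.

50.8103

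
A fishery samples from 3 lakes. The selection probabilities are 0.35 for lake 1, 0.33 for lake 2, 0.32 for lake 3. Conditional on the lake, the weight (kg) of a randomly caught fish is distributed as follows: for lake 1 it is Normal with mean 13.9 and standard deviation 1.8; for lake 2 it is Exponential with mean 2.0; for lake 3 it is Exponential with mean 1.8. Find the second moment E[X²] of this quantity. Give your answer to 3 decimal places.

For each component E[X²] = Var + (mean)², giving 1: 196.45; 2: 8; 3: 6.48.
Overall E[X²] = 0.35·196.45 + 0.33·8 + 0.32·6.48 = 73.4711.

73.471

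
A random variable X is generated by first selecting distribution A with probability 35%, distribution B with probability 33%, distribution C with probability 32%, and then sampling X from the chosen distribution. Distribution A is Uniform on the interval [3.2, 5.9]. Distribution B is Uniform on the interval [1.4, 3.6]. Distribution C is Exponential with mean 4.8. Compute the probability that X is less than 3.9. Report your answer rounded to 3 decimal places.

0.599

Conditional on each component, P(X < 3.9): A: 0.259259; B: 1; C: 0.556253.
By total probability, P(X < 3.9) = 0.35·0.259259 + 0.33·1 + 0.32·0.556253 = 0.598742.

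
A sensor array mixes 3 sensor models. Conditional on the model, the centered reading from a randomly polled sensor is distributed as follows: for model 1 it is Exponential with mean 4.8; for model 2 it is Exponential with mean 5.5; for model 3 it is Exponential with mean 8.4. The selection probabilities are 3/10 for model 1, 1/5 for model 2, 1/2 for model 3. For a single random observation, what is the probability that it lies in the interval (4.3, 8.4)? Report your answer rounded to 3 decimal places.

Conditional on each model, P(4.3 < X < 8.4): 1: 0.234493; 2: 0.240446; 3: 0.231473.
By total probability, P(4.3 < X < 8.4) = 0.3·0.234493 + 0.2·0.240446 + 0.5·0.231473 = 0.234174.

0.234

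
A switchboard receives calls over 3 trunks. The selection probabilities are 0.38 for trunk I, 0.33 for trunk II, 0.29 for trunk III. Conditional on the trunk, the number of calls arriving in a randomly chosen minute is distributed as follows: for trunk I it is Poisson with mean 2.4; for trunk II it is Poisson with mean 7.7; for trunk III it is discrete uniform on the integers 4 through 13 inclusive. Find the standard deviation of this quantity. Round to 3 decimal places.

3.678

Per component, I: μ=2.4, E[X²]=8.16; II: μ=7.7, E[X²]=66.99; III: μ=8.5, E[X²]=80.5.
E[X] = 0.38·2.4 + 0.33·7.7 + 0.29·8.5 = 5.918.
E[X²] = 0.38·8.16 + 0.33·66.99 + 0.29·80.5 = 48.5525.
Var(X) = E[X²] − (E[X])² = 48.5525 − 35.0227 = 13.5298.
SD(X) = √13.5298 = 3.67828.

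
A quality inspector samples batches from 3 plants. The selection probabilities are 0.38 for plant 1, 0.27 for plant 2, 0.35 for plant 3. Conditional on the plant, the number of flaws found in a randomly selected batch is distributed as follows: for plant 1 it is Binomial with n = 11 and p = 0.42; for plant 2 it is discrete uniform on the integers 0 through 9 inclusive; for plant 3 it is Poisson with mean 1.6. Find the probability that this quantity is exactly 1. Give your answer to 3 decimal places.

0.148

Conditional on each plant, P(X = 1): 1: 0.0199032; 2: 0.1; 3: 0.323034.
By total probability, P(X = 1) = 0.38·0.0199032 + 0.27·0.1 + 0.35·0.323034 = 0.147625.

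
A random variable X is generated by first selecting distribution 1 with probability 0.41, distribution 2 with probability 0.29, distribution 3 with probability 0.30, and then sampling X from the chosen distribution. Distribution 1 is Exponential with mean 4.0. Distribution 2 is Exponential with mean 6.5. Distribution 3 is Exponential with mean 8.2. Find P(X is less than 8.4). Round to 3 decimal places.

0.762

Conditional on each component, P(X < 8.4): 1: 0.877544; 2: 0.725364; 3: 0.640985.
By total probability, P(X < 8.4) = 0.41·0.877544 + 0.29·0.725364 + 0.3·0.640985 = 0.762444.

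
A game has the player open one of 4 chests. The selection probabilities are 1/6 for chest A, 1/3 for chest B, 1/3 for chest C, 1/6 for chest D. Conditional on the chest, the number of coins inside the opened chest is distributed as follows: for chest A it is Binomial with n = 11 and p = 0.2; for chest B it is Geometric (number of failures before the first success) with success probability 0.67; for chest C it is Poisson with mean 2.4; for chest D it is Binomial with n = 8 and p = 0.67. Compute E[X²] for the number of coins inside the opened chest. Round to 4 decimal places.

For each component E[X²] = Var + (mean)², giving A: 6.6; B: 0.977723; C: 8.16; D: 30.4984.
Overall E[X²] = 0.166667·6.6 + 0.333333·0.977723 + 0.333333·8.16 + 0.166667·30.4984 = 9.22897.

9.2290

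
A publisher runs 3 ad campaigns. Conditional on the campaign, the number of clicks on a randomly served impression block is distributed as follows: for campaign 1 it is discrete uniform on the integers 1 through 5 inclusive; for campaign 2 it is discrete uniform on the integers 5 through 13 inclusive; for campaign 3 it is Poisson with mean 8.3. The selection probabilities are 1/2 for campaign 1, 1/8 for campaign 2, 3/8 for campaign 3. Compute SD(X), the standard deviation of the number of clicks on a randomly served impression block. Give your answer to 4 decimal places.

3.5335

Per component, 1: μ=3, E[X²]=11; 2: μ=9, E[X²]=87.6667; 3: μ=8.3, E[X²]=77.19.
E[X] = 0.5·3 + 0.125·9 + 0.375·8.3 = 5.7375.
E[X²] = 0.5·11 + 0.125·87.6667 + 0.375·77.19 = 45.4046.
Var(X) = E[X²] − (E[X])² = 45.4046 − 32.9189 = 12.4857.
SD(X) = √12.4857 = 3.53351.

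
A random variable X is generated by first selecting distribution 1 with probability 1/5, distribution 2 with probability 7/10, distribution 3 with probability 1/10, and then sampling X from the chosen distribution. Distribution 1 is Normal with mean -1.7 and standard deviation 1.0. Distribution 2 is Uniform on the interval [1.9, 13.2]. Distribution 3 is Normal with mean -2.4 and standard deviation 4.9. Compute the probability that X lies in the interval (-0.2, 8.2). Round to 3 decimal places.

Conditional on each component, P(-0.2 < X < 8.2): 1: 0.0668072; 2: 0.557522; 3: 0.311463.
By total probability, P(-0.2 < X < 8.2) = 0.2·0.0668072 + 0.7·0.557522 + 0.1·0.311463 = 0.434773.

0.435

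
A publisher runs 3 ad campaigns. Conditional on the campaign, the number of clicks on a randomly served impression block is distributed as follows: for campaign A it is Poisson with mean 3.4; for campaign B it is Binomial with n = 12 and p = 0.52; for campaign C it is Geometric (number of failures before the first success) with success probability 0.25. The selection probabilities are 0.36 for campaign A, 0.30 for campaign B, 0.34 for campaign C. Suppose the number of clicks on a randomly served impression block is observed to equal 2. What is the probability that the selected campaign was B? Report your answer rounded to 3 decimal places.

Likelihoods P(X=2 | ·): A: 0.192898; B: 0.0115868; C: 0.140625.
Posterior ∝ prior × likelihood. Numerator for B: 0.3·0.0115868 = 0.00347604.
Normalizing constant: 0.36·0.192898 + 0.3·0.0115868 + 0.34·0.140625 = 0.120732.
P(B | observation) = 0.00347604 / 0.120732 = 0.0287914.

0.029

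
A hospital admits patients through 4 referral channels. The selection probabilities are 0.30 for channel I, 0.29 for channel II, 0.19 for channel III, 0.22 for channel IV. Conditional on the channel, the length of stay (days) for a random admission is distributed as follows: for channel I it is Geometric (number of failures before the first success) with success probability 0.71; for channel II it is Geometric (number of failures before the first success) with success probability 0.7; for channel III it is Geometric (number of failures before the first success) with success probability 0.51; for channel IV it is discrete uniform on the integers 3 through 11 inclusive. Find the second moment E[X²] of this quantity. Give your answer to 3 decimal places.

For each component E[X²] = Var + (mean)², giving I: 0.742115; II: 0.795918; III: 2.807; IV: 55.6667.
Overall E[X²] = 0.3·0.742115 + 0.29·0.795918 + 0.19·2.807 + 0.22·55.6667 = 13.2334.

13.233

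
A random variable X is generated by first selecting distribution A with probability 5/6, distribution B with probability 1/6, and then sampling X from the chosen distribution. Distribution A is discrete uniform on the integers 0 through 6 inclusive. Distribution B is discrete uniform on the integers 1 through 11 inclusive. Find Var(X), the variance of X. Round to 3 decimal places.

Per component, A: μ=3, E[X²]=13; B: μ=6, E[X²]=46.
E[X] = 0.833333·3 + 0.166667·6 = 3.5.
E[X²] = 0.833333·13 + 0.166667·46 = 18.5.
Var(X) = E[X²] − (E[X])² = 18.5 − 12.25 = 6.25.

6.250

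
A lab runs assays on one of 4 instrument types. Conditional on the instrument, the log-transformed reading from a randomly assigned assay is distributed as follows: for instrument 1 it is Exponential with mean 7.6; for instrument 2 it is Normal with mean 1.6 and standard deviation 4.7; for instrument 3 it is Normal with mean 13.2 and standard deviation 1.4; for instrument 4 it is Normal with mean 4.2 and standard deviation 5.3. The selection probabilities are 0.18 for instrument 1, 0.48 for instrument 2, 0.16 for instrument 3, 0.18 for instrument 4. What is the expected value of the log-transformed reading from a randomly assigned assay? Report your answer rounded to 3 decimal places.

Component means — 1: 7.6; 2: 1.6; 3: 13.2; 4: 4.2.
E[X] = 0.18·7.6 + 0.48·1.6 + 0.16·13.2 + 0.18·4.2 = 5.004.

5.004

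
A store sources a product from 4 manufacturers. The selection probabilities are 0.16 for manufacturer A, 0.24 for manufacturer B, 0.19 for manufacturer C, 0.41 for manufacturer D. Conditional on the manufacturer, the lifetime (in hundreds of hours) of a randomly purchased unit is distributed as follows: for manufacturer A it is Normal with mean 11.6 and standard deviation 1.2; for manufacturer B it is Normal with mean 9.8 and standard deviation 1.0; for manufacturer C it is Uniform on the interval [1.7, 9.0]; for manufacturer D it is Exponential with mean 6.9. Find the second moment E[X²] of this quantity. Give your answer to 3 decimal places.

For each component E[X²] = Var + (mean)², giving A: 136; B: 97.04; C: 33.0633; D: 95.22.
Overall E[X²] = 0.16·136 + 0.24·97.04 + 0.19·33.0633 + 0.41·95.22 = 90.3718.

90.372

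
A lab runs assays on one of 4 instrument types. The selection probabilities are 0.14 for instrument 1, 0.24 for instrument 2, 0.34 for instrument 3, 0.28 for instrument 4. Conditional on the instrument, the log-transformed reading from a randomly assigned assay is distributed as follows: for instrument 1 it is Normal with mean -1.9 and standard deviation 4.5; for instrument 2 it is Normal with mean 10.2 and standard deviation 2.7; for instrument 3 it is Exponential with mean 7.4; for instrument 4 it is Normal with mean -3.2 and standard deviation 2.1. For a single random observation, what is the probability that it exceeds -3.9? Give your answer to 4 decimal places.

Conditional on each instrument, P(X > -3.9): 1: 0.671639; 2: 1; 3: 1; 4: 0.630559.
By total probability, P(X > -3.9) = 0.14·0.671639 + 0.24·1 + 0.34·1 + 0.28·0.630559 = 0.850586.

0.8506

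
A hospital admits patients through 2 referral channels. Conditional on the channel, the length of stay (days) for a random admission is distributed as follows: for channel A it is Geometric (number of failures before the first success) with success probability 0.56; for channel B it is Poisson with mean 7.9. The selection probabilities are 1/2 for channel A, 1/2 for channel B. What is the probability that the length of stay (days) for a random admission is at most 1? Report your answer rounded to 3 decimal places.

Conditional on each channel, P(X ≤ 1): A: 0.8064; B: 0.00329962.
By total probability, P(X ≤ 1) = 0.5·0.8064 + 0.5·0.00329962 = 0.40485.

0.405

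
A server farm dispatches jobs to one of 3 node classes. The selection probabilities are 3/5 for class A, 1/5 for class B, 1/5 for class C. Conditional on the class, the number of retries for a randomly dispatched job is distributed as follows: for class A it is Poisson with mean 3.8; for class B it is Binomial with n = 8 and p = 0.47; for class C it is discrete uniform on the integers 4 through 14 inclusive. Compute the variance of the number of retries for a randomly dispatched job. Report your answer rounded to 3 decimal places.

Per component, A: μ=3.8, E[X²]=18.24; B: μ=3.76, E[X²]=16.1304; C: μ=9, E[X²]=91.
E[X] = 0.6·3.8 + 0.2·3.76 + 0.2·9 = 4.832.
E[X²] = 0.6·18.24 + 0.2·16.1304 + 0.2·91 = 32.3701.
Var(X) = E[X²] − (E[X])² = 32.3701 − 23.3482 = 9.02186.

9.022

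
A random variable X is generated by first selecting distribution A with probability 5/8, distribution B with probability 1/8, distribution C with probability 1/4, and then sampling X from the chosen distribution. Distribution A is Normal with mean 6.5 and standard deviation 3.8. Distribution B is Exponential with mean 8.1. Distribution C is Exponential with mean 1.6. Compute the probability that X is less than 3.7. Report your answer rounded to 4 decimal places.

Conditional on each component, P(X < 3.7): A: 0.230609; B: 0.366687; C: 0.900987.
By total probability, P(X < 3.7) = 0.625·0.230609 + 0.125·0.366687 + 0.25·0.900987 = 0.415213.

0.4152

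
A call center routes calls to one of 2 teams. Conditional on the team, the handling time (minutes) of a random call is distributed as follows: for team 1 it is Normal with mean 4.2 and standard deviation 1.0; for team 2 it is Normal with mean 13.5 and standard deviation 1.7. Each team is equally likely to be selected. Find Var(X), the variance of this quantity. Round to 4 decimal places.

Per component, 1: μ=4.2, E[X²]=18.64; 2: μ=13.5, E[X²]=185.14.
E[X] = 0.5·4.2 + 0.5·13.5 = 8.85.
E[X²] = 0.5·18.64 + 0.5·185.14 = 101.89.
Var(X) = E[X²] − (E[X])² = 101.89 − 78.3225 = 23.5675.

23.5675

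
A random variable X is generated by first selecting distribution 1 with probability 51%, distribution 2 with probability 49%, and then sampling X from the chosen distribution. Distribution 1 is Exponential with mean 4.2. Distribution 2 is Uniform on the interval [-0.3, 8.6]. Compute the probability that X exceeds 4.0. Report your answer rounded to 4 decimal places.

Conditional on each component, P(X > 4.0): 1: 0.385821; 2: 0.516854.
By total probability, P(X > 4.0) = 0.51·0.385821 + 0.49·0.516854 = 0.450027.

0.4500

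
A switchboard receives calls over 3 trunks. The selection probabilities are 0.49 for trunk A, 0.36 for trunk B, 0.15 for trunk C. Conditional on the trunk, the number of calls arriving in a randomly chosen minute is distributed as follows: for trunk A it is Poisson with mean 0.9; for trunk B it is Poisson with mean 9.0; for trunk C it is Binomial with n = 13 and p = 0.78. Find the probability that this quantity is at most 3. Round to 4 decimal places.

0.4911

Conditional on each trunk, P(X ≤ 3): A: 0.986541; B: 0.0212265; C: 3.89537e-05.
By total probability, P(X ≤ 3) = 0.49·0.986541 + 0.36·0.0212265 + 0.15·3.89537e-05 = 0.491053.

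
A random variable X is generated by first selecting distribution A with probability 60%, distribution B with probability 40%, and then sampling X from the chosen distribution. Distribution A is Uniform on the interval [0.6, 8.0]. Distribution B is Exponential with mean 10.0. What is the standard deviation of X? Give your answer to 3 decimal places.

Per component, A: μ=4.3, E[X²]=23.0533; B: μ=10, E[X²]=200.
E[X] = 0.6·4.3 + 0.4·10 = 6.58.
E[X²] = 0.6·23.0533 + 0.4·200 = 93.832.
Var(X) = E[X²] − (E[X])² = 93.832 − 43.2964 = 50.5356.
SD(X) = √50.5356 = 7.10884.

7.109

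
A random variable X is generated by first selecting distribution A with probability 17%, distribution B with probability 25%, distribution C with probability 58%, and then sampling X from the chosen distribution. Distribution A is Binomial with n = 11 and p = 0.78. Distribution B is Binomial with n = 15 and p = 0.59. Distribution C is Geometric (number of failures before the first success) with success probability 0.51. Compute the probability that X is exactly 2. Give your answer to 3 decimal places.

Conditional on each component, P(X = 2): A: 4.03976e-05; B: 0.00033813; C: 0.122451.
By total probability, P(X = 2) = 0.17·4.03976e-05 + 0.25·0.00033813 + 0.58·0.122451 = 0.071113.

0.071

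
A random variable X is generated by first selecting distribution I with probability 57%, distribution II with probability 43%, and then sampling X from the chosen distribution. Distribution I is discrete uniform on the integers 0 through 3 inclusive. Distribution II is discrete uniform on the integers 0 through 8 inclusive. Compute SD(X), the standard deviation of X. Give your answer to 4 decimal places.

2.2608

Per component, I: μ=1.5, E[X²]=3.5; II: μ=4, E[X²]=22.6667.
E[X] = 0.57·1.5 + 0.43·4 = 2.575.
E[X²] = 0.57·3.5 + 0.43·22.6667 = 11.7417.
Var(X) = E[X²] − (E[X])² = 11.7417 − 6.63063 = 5.11104.
SD(X) = √5.11104 = 2.26076.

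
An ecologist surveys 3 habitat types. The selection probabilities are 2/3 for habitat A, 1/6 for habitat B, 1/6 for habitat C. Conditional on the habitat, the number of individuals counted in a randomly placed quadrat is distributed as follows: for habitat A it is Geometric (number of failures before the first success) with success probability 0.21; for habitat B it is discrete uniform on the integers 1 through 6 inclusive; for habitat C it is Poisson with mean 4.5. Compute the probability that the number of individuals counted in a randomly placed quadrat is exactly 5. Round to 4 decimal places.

Conditional on each habitat, P(X = 5): A: 0.0646182; B: 0.166667; C: 0.170827.
By total probability, P(X = 5) = 0.666667·0.0646182 + 0.166667·0.166667 + 0.166667·0.170827 = 0.0993277.

0.0993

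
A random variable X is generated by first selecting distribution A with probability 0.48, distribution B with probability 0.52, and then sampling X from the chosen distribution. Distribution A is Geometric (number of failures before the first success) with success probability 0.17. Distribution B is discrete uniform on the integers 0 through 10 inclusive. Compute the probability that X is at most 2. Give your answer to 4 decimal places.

0.3474

Conditional on each component, P(X ≤ 2): A: 0.428213; B: 0.272727.
By total probability, P(X ≤ 2) = 0.48·0.428213 + 0.52·0.272727 = 0.34736.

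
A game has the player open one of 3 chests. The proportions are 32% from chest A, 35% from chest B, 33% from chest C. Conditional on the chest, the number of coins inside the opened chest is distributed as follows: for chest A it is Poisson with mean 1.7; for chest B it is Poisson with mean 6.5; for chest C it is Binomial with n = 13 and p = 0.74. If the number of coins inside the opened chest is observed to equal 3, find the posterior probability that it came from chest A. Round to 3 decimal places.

0.665

Likelihoods P(X=3 | ·): A: 0.149587; B: 0.0688137; C: 0.000163604.
Posterior ∝ prior × likelihood. Numerator for A: 0.32·0.149587 = 0.047868.
Normalizing constant: 0.32·0.149587 + 0.35·0.0688137 + 0.33·0.000163604 = 0.0720067.
P(A | observation) = 0.047868 / 0.0720067 = 0.664771.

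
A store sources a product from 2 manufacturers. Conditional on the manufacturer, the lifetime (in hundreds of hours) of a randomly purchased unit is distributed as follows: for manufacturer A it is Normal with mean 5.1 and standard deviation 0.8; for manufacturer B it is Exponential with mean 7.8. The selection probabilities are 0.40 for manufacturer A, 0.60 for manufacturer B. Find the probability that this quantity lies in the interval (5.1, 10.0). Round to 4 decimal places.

0.3455

Conditional on each manufacturer, P(5.1 < X < 10.0): A: 0.5; B: 0.242574.
By total probability, P(5.1 < X < 10.0) = 0.4·0.5 + 0.6·0.242574 = 0.345545.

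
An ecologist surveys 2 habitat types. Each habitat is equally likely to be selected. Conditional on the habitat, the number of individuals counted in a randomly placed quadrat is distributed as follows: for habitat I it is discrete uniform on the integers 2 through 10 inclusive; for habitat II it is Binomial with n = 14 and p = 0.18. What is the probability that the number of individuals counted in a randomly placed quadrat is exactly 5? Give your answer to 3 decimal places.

Conditional on each habitat, P(X = 5): I: 0.111111; II: 0.0634091.
By total probability, P(X = 5) = 0.5·0.111111 + 0.5·0.0634091 = 0.0872601.

0.087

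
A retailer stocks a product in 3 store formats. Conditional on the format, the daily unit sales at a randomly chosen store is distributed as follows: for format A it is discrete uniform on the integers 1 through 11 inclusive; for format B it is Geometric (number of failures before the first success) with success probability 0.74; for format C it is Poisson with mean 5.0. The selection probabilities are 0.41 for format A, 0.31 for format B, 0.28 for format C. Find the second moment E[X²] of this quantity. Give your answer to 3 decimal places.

For each component E[X²] = Var + (mean)², giving A: 46; B: 0.598247; C: 30.
Overall E[X²] = 0.41·46 + 0.31·0.598247 + 0.28·30 = 27.4455.

27.445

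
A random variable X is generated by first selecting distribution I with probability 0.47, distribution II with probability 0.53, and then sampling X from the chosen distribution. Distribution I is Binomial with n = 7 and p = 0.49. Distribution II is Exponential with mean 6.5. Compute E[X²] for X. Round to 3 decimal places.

For each component E[X²] = Var + (mean)², giving I: 13.5142; II: 84.5.
Overall E[X²] = 0.47·13.5142 + 0.53·84.5 = 51.1367.

51.137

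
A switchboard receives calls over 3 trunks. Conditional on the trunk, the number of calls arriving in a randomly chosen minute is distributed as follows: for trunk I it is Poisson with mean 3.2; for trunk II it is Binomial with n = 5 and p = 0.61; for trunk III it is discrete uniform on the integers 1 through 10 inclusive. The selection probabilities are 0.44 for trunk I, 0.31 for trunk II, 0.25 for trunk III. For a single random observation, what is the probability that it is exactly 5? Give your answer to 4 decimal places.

0.1013

Conditional on each trunk, P(X = 5): I: 0.113979; II: 0.0844596; III: 0.1.
By total probability, P(X = 5) = 0.44·0.113979 + 0.31·0.0844596 + 0.25·0.1 = 0.101333.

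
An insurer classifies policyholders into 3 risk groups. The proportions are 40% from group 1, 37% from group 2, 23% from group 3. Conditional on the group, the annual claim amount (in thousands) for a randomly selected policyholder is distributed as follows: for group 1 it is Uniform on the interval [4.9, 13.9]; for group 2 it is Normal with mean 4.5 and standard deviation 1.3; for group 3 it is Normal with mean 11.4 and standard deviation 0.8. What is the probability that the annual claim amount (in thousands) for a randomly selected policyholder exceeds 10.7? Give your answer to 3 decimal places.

Conditional on each group, P(X > 10.7): 1: 0.355556; 2: 9.24654e-07; 3: 0.809213.
By total probability, P(X > 10.7) = 0.4·0.355556 + 0.37·9.24654e-07 + 0.23·0.809213 = 0.328342.

0.328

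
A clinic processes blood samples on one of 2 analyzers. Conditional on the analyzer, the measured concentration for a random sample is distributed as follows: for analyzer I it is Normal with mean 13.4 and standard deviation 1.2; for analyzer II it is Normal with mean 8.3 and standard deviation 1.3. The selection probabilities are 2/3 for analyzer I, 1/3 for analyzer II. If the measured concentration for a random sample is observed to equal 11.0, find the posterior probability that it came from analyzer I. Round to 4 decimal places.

Likelihoods f(11.0 | ·): I: 0.0449925; II: 0.0355041.
Posterior ∝ prior × likelihood. Numerator for I: 0.666667·0.0449925 = 0.029995.
Normalizing constant: 0.666667·0.0449925 + 0.333333·0.0355041 = 0.0418297.
P(I | observation) = 0.029995 / 0.0418297 = 0.717074.

0.7171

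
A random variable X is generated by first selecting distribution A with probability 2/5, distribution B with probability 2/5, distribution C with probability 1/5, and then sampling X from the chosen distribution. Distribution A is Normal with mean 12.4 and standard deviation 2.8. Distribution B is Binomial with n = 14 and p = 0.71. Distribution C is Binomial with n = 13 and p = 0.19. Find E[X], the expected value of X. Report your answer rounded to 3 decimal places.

Component means — A: 12.4; B: 9.94; C: 2.47.
E[X] = 0.4·12.4 + 0.4·9.94 + 0.2·2.47 = 9.43.

9.430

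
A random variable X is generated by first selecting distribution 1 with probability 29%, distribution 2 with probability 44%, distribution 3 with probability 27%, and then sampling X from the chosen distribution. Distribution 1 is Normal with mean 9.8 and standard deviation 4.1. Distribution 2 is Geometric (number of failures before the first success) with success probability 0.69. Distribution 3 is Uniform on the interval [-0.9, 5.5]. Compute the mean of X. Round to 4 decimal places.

3.6607

Component means — 1: 9.8; 2: 0.449275; 3: 2.3.
E[X] = 0.29·9.8 + 0.44·0.449275 + 0.27·2.3 = 3.66068.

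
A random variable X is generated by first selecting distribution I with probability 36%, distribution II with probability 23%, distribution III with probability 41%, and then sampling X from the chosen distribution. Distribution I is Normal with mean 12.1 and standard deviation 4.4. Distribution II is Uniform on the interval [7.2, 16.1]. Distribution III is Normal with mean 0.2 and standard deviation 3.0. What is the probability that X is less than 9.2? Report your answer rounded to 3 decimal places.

0.553

Conditional on each component, P(X < 9.2): I: 0.254919; II: 0.224719; III: 0.99865.
By total probability, P(X < 9.2) = 0.36·0.254919 + 0.23·0.224719 + 0.41·0.99865 = 0.552903.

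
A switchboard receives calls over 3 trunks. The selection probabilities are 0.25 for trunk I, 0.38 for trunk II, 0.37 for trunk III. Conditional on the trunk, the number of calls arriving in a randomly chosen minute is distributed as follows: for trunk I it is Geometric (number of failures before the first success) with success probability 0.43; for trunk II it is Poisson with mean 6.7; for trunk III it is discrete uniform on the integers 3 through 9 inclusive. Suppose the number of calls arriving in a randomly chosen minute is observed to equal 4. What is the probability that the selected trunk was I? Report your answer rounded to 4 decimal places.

Likelihoods P(X=4 | ·): I: 0.0453908; II: 0.103351; III: 0.142857.
Posterior ∝ prior × likelihood. Numerator for I: 0.25·0.0453908 = 0.0113477.
Normalizing constant: 0.25·0.0453908 + 0.38·0.103351 + 0.37·0.142857 = 0.103478.
P(I | observation) = 0.0113477 / 0.103478 = 0.109663.

0.1097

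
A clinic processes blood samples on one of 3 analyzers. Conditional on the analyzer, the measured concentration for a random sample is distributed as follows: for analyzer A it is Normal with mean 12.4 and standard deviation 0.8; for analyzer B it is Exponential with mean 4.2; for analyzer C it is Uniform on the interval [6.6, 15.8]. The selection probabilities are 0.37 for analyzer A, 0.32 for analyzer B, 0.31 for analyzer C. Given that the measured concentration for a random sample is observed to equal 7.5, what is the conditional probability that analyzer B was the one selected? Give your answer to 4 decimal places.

Likelihoods f(7.5 | ·): A: 3.55964e-09; B: 0.0399232; C: 0.108696.
Posterior ∝ prior × likelihood. Numerator for B: 0.32·0.0399232 = 0.0127754.
Normalizing constant: 0.37·3.55964e-09 + 0.32·0.0399232 + 0.31·0.108696 = 0.0464711.
P(B | observation) = 0.0127754 / 0.0464711 = 0.274911.

0.2749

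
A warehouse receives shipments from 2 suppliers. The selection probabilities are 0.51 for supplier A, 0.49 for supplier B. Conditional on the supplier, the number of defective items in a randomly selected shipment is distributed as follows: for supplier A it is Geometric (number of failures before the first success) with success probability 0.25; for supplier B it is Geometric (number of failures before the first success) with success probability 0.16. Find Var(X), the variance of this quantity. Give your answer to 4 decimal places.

Per component, A: μ=3, E[X²]=21; B: μ=5.25, E[X²]=60.375.
E[X] = 0.51·3 + 0.49·5.25 = 4.1025.
E[X²] = 0.51·21 + 0.49·60.375 = 40.2938.
Var(X) = E[X²] − (E[X])² = 40.2938 − 16.8305 = 23.4632.

23.4632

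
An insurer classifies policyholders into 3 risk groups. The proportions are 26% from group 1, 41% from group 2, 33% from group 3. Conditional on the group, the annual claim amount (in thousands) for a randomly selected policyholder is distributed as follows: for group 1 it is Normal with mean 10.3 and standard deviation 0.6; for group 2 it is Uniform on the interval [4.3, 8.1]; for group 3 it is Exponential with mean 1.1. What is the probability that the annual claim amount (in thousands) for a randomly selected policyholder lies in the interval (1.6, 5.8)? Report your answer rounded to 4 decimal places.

Conditional on each group, P(1.6 < X < 5.8): 1: 3.19189e-14; 2: 0.394737; 3: 0.228377.
By total probability, P(1.6 < X < 5.8) = 0.26·3.19189e-14 + 0.41·0.394737 + 0.33·0.228377 = 0.237206.

0.2372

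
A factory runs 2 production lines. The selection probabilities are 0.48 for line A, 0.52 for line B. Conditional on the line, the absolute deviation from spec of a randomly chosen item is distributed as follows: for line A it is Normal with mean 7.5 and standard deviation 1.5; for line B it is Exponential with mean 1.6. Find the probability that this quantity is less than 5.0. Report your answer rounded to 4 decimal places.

0.5201

Conditional on each line, P(X < 5.0): A: 0.0477904; B: 0.956063.
By total probability, P(X < 5.0) = 0.48·0.0477904 + 0.52·0.956063 = 0.520092.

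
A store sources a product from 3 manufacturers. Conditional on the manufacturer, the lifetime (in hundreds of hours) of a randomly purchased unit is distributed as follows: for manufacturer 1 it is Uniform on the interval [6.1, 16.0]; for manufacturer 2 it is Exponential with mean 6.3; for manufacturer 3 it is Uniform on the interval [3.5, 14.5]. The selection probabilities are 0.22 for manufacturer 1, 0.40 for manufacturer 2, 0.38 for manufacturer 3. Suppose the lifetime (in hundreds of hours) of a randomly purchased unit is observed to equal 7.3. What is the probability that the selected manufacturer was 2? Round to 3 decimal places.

Likelihoods f(7.3 | ·): 1: 0.10101; 2: 0.0498229; 3: 0.0909091.
Posterior ∝ prior × likelihood. Numerator for 2: 0.4·0.0498229 = 0.0199292.
Normalizing constant: 0.22·0.10101 + 0.4·0.0498229 + 0.38·0.0909091 = 0.0766969.
P(2 | observation) = 0.0199292 / 0.0766969 = 0.259843.

0.260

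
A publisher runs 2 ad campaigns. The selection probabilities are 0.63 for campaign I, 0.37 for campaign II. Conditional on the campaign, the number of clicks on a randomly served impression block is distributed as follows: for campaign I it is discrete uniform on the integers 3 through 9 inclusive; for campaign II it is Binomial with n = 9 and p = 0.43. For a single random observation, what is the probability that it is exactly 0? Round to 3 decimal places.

0.002

Conditional on each campaign, P(X = 0): I: 0; II: 0.00635146.
By total probability, P(X = 0) = 0.63·0 + 0.37·0.00635146 = 0.00235004.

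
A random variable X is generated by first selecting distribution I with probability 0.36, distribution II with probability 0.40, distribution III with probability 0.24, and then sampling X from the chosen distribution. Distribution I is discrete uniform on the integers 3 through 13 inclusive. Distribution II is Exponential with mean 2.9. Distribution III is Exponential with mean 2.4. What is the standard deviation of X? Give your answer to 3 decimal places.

3.850

Per component, I: μ=8, E[X²]=74; II: μ=2.9, E[X²]=16.82; III: μ=2.4, E[X²]=11.52.
E[X] = 0.36·8 + 0.4·2.9 + 0.24·2.4 = 4.616.
E[X²] = 0.36·74 + 0.4·16.82 + 0.24·11.52 = 36.1328.
Var(X) = E[X²] − (E[X])² = 36.1328 − 21.3075 = 14.8253.
SD(X) = √14.8253 = 3.85037.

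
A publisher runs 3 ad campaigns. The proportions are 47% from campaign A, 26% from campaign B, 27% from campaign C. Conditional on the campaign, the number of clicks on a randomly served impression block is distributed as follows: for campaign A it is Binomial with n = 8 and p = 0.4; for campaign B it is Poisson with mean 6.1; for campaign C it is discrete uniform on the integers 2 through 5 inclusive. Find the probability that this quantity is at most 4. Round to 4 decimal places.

Conditional on each campaign, P(X ≤ 4): A: 0.82633; B: 0.271894; C: 0.75.
By total probability, P(X ≤ 4) = 0.47·0.82633 + 0.26·0.271894 + 0.27·0.75 = 0.661567.

0.6616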